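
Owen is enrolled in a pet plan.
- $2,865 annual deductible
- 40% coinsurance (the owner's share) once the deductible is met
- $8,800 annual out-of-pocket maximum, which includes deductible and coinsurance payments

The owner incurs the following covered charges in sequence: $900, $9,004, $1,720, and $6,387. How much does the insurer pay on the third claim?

$1,032

#1 ($900): entire amount goes to the deductible. Owner owes $900 (running OOP $900). Insurer: $900 − $900 = $0.
#2 ($9,004): deductible takes $1,965, $7,039 remains; 40% of $7,039 = $2,815.60. Owner pays $4,780.60; OOP now $5,680.60. Insurer: $9,004 − $4,780.60 = $4,223.40.
#3 ($1,720): 40% coinsurance on $1,720 = $688. Owner pays $688; OOP now $6,368.60. Insurer: $1,720 − $688 = $1,032.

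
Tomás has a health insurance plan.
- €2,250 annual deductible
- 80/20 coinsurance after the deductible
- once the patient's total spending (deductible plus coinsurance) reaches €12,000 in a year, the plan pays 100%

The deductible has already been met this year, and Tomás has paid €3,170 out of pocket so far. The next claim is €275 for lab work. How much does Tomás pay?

€55

With the deductible met, the entire €275 is subject to coinsurance.
20% of €275 = €55 falls to the patient.
Cumulative spending €3,170 + €55 = €3,225 stays under the €12,000 maximum.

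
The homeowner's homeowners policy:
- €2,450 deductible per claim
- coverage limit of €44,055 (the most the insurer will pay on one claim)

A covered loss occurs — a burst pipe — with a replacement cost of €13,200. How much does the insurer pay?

Less the €2,450 deductible: €13,200 − €2,450 = €10,750.
€10,750 ≤ €44,055, so the limit doesn't bind; insurer pays €10,750.

€10,750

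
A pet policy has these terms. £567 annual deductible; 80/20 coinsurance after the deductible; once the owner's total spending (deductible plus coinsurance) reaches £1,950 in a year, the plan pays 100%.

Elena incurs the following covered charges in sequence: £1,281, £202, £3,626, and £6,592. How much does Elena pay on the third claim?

Claim 1 (£1,281): £567 to deductible, leaving £714; coinsurance £714 × 20% = £142.80. Owner owes £709.80 (running OOP £709.80).
Claim 2 (£202): deductible already satisfied, so owner's share is 20% × £202 = £40.40. Cost to owner: £40.40. OOP to date £750.20.
Claim 3 (£3,626): deductible already satisfied, so owner's share is 20% × £3,626 = £725.20. Cost to owner: £725.20. OOP to date £1,475.40.

£725.20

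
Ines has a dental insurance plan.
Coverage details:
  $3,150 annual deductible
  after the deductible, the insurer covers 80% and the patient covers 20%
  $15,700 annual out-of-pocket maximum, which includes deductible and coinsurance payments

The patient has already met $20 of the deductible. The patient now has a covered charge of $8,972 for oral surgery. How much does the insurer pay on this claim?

Deductible still to meet: $3,150 − $20 = $3,130.
After the $3,130 deductible portion, $8,972 − $3,130 = $5,842 is subject to coinsurance.
20% of $5,842 = $1,168.40 falls to the patient.
So the patient owes $3,130 + $1,168.40 = $4,298.40 before any cap.
Cumulative spending $20 + $4,298.40 = $4,318.40 stays under the $15,700 maximum.
The plan picks up $8,972 − $4,298.40 = $4,673.60.

$4,673.60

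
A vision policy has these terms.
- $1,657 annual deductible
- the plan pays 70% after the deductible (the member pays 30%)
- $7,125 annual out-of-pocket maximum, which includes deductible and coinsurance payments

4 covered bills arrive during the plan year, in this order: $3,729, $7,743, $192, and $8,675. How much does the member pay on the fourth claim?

$2,465.90

Bill 1, $3,729: $1,657 finishes the deductible; $2,072 goes to coinsurance; 30% of $2,072 = $621.60. Member pays $2,278.60; OOP now $2,278.60.
Bill 2, $7,743: deductible met; 30% of $7,743 = $2,322.90. Member pays $2,322.90; OOP now $4,601.50.
Bill 3, $192: deductible met; 30% of $192 = $57.60. Member pays $57.60; OOP now $4,659.10.
Bill 4, $8,675: deductible met; 30% of $8,675 = $2,602.50. OOP would hit $7,261.60 > $7,125, so the cap limits the member to $7,125 − $4,659.10 = $2,465.90.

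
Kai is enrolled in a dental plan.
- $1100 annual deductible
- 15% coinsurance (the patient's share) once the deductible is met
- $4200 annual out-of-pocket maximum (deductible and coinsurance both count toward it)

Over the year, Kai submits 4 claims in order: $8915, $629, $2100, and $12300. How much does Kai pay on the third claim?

#1 ($8915): $1100 to deductible, leaving $7815; 15% of $7815 = $1172.25. Cost to patient: $2272.25. OOP to date $2272.25.
#2 ($629): 15% coinsurance on $629 = $94.35. Patient owes $94.35 (running OOP $2366.60).
#3 ($2100): 15% coinsurance on $2100 = $315. Patient pays $315; OOP now $2681.60.

$315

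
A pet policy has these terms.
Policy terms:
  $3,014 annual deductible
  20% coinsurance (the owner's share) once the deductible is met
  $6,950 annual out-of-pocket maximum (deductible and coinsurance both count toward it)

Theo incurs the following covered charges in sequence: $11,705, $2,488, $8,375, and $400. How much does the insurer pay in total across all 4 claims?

#1 ($11,705): $3,014 to deductible, leaving $8,691; 20% of $8,691 = $1,738.20. Owner pays $4,752.20; OOP now $4,752.20. Plan pays $11,705 − $4,752.20 = $6,952.80.
#2 ($2,488): deductible already satisfied, so owner's share is 20% × $2,488 = $497.60. Cost to owner: $497.60. OOP to date $5,249.80. Plan pays $2,488 − $497.60 = $1,990.40.
#3 ($8,375): deductible already satisfied, so owner's share is 20% × $8,375 = $1,675. Owner pays $1,675; OOP now $6,924.80. Plan pays $8,375 − $1,675 = $6,700.
#4 ($400): 20% coinsurance on $400 = $80. OOP would hit $7,004.80 > $6,950, so the cap limits the owner to $6,950 − $6,924.80 = $25.20. Plan pays $400 − $25.20 = $374.80.
Insurer total: $6,952.80 + $1,990.40 + $6,700 + $374.80 = $16,018.

$16,018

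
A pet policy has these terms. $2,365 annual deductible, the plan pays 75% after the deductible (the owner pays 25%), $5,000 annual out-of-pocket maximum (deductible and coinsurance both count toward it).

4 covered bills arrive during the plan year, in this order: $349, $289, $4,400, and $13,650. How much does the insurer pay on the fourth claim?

$11,683.25

#1 ($349): all of it applies to the deductible. Owner pays $349; OOP now $349. Plan pays $349 − $349 = $0.
#2 ($289): fully absorbed by the deductible. Owner owes $289 (running OOP $638). Plan pays $289 − $289 = $0.
#3 ($4,400): $1,727 to deductible, leaving $2,673; owner's 25% is $668.25. Owner pays $2,395.25; OOP now $3,033.25. Plan pays $4,400 − $2,395.25 = $2,004.75.
#4 ($13,650): deductible already satisfied, so owner's share is 25% × $13,650 = $3,412.50. Adding that to $3,033.25 gives $6,445.75, past the $5,000 cap; owner pays only $5,000 − $3,033.25 = $1,966.75. Insurer: $13,650 − $1,966.75 = $11,683.25.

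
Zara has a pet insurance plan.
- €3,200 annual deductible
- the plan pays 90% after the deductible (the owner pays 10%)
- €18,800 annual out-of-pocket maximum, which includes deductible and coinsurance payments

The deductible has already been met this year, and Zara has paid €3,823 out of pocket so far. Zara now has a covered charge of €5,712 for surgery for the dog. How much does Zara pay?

With the deductible met, the entire €5,712 is subject to coinsurance.
10% of €5,712 = €571.20 falls to the owner.
Total out-of-pocket so far would be €3,823 + €571.20 = €4,394.20, below the €18,800 cap — no reduction.

€571.20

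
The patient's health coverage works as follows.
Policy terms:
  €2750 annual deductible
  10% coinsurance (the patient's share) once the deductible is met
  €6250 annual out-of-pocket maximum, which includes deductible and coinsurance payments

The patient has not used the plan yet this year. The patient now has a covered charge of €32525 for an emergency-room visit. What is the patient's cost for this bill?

€5727.50

The full €2750 deductible is still open; €2750 of this bill applies to it.
That leaves €32525 − €2750 = €29775 for coinsurance.
10% of €29775 = €2977.50 falls to the patient.
Patient responsibility before any cap: €2750 + €2977.50 = €5727.50.
Year-to-date out-of-pocket becomes €0 + €5727.50 = €5727.50, still under the €6250 maximum, so no cap applies.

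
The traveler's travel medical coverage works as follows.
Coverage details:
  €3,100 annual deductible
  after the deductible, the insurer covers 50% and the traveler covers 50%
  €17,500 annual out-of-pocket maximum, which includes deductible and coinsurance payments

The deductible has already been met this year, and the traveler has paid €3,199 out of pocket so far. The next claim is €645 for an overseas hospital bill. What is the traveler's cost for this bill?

With the deductible met, the entire €645 is subject to coinsurance.
Coinsurance: €645 × 50% = €322.50.
Year-to-date out-of-pocket becomes €3,199 + €322.50 = €3,521.50, still under the €17,500 maximum, so no cap applies.

€322.50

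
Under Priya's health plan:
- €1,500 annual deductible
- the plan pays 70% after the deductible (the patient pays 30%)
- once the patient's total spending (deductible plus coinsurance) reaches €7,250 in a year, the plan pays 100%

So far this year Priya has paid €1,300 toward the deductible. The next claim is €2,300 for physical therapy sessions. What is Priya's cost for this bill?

€830

Deductible still to meet: €1,500 − €1,300 = €200.
That leaves €2,300 − €200 = €2,100 for coinsurance.
Patient's 30% share of €2,100 is €630.
Patient responsibility before any cap: €200 + €630 = €830.
Cumulative spending €1,300 + €830 = €2,130 stays under the €7,250 maximum.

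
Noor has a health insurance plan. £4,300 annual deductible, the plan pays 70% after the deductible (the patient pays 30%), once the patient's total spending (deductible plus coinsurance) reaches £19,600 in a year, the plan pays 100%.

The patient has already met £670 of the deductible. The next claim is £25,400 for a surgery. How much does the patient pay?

Deductible still to meet: £4,300 − £670 = £3,630.
The remaining £21,770 (= £25,400 − £3,630) moves to coinsurance.
Patient's 30% share of £21,770 is £6,531.
That puts the patient's cost at £3,630 + £6,531 = £10,161 before any cap.
Cumulative spending £670 + £10,161 = £10,831 stays under the £19,600 maximum.

£10,161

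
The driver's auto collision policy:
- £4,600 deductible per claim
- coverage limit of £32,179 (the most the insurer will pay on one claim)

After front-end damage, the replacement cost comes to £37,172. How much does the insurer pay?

£32,179

Less the £4,600 deductible: £37,172 − £4,600 = £32,572.
£32,572 exceeds the £32,179 limit, so the insurer pays the limit: £32,179.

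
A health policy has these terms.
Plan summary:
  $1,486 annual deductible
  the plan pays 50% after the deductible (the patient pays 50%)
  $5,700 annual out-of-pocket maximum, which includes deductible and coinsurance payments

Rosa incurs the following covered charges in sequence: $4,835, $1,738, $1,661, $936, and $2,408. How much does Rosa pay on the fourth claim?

$468

#1 ($4,835): $1,486 finishes the deductible; $3,349 goes to coinsurance; coinsurance $3,349 × 50% = $1,674.50. Patient pays $3,160.50; OOP now $3,160.50.
#2 ($1,738): 50% coinsurance on $1,738 = $869. Patient pays $869; OOP now $4,029.50.
#3 ($1,661): deductible met; 50% of $1,661 = $830.50. Patient pays $830.50; OOP now $4,860.
#4 ($936): deductible met; 50% of $936 = $468. Patient owes $468 (running OOP $5,328).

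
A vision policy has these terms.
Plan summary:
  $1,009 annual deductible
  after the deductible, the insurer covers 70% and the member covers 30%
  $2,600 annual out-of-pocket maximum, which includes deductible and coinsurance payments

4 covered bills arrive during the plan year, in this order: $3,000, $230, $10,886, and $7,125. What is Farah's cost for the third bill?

$924.70

#1 ($3,000): deductible takes $1,009, $1,991 remains; 30% of $1,991 = $597.30. Cost to member: $1,606.30. OOP to date $1,606.30.
#2 ($230): deductible met; 30% of $230 = $69. Cost to member: $69. OOP to date $1,675.30.
#3 ($10,886): deductible already satisfied, so member's share is 30% × $10,886 = $3,265.80. Adding that to $1,675.30 gives $4,941.10, past the $2,600 cap; member pays only $2,600 − $1,675.30 = $924.70.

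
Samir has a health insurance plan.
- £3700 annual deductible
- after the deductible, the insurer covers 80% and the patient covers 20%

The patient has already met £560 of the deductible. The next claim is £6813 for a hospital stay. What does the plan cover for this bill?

£560 of the £3700 deductible is already met, leaving £3140.
After the £3140 deductible portion, £6813 − £3140 = £3673 is subject to coinsurance.
20% of £3673 = £734.60 falls to the patient.
That puts the patient's cost at £3140 + £734.60 = £3874.60.
The insurer covers the remainder: £6813 − £3874.60 = £2938.40.

£2938.40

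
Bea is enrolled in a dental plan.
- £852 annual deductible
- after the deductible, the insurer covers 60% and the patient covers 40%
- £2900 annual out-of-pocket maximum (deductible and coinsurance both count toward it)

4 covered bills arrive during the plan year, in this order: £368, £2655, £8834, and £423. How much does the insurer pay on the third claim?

£7654.40

Claim 1 (£368): all of it applies to the deductible. Cost to patient: £368. OOP to date £368. Insurer: £368 − £368 = £0.
Claim 2 (£2655): £484 to deductible, leaving £2171; coinsurance £2171 × 40% = £868.40. Patient pays £1352.40; OOP now £1720.40. Insurer: £2655 − £1352.40 = £1302.60.
Claim 3 (£8834): deductible already satisfied, so patient's share is 40% × £8834 = £3533.60. OOP would hit £5254 > £2900, so the cap limits the patient to £2900 − £1720.40 = £1179.60. Plan pays £8834 − £1179.60 = £7654.40.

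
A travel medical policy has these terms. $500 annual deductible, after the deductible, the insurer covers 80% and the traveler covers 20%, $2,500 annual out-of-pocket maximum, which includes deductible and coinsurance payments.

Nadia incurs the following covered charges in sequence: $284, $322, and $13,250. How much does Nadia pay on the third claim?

$1,978.80

Bill 1, $284: entire amount goes to the deductible. Traveler pays $284; OOP now $284.
Bill 2, $322: $216 to deductible, leaving $106; coinsurance $106 × 20% = $21.20. Cost to traveler: $237.20. OOP to date $521.20.
Bill 3, $13,250: 20% coinsurance on $13,250 = $2,650. That would push OOP to $3,171.20, over the $2,500 cap, so traveler pays $2,500 − $521.20 = $1,978.80.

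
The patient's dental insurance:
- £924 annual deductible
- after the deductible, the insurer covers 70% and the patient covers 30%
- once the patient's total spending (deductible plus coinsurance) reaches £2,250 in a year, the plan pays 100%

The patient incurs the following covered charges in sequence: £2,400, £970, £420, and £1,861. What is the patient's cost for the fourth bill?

Claim 1 (£2,400): £924 finishes the deductible; £1,476 goes to coinsurance; coinsurance £1,476 × 30% = £442.80. Patient owes £1,366.80 (running OOP £1,366.80).
Claim 2 (£970): deductible already satisfied, so patient's share is 30% × £970 = £291. Cost to patient: £291. OOP to date £1,657.80.
Claim 3 (£420): 30% coinsurance on £420 = £126. Cost to patient: £126. OOP to date £1,783.80.
Claim 4 (£1,861): deductible already satisfied, so patient's share is 30% × £1,861 = £558.30. Adding that to £1,783.80 gives £2,342.10, past the £2,250 cap; patient pays only £2,250 − £1,783.80 = £466.20.

£466.20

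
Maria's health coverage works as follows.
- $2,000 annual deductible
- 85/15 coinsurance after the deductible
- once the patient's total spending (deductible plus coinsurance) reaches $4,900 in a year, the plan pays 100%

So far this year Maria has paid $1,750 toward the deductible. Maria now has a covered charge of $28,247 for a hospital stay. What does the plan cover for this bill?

$25,097

$1,750 of the $2,000 deductible is already met, leaving $250.
After the $250 deductible portion, $28,247 − $250 = $27,997 is subject to coinsurance.
Patient's 15% share of $27,997 is $4,199.55.
Patient responsibility before any cap: $250 + $4,199.55 = $4,449.55.
Year-to-date out-of-pocket would reach $1,750 + $4,449.55 = $6,199.55, above the $4,900 maximum, so the patient pays only $4,900 − $1,750 = $3,150.
Insurer pays the balance: $28,247 − $3,150 = $25,097.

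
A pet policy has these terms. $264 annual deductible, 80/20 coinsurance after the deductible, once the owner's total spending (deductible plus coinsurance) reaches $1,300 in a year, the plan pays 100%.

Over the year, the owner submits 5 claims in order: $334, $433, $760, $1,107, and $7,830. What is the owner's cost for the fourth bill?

$221.40

#1 ($334): $264 to deductible, leaving $70; coinsurance $70 × 20% = $14. Owner owes $278 (running OOP $278).
#2 ($433): deductible met; 20% of $433 = $86.60. Owner pays $86.60; OOP now $364.60.
#3 ($760): deductible already satisfied, so owner's share is 20% × $760 = $152. Owner owes $152 (running OOP $516.60).
#4 ($1,107): deductible already satisfied, so owner's share is 20% × $1,107 = $221.40. Cost to owner: $221.40. OOP to date $738.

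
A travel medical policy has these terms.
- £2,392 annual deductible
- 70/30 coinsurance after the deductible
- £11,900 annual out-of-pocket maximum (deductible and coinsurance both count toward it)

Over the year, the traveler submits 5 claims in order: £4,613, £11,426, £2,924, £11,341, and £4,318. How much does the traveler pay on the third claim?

Claim 1 — £4,613: £2,392 to deductible, leaving £2,221; traveler's 30% is £666.30. Cost to traveler: £3,058.30. OOP to date £3,058.30.
Claim 2 — £11,426: 30% coinsurance on £11,426 = £3,427.80. Traveler pays £3,427.80; OOP now £6,486.10.
Claim 3 — £2,924: deductible met; 30% of £2,924 = £877.20. Traveler owes £877.20 (running OOP £7,363.30).

£877.20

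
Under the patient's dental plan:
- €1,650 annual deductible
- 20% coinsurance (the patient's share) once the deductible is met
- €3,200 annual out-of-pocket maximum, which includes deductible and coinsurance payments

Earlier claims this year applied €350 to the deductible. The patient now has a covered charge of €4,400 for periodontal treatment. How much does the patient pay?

Deductible still to meet: €1,650 − €350 = €1,300.
That leaves €4,400 − €1,300 = €3,100 for coinsurance.
20% of €3,100 = €620 falls to the patient.
Patient responsibility before any cap: €1,300 + €620 = €1,920.
Year-to-date out-of-pocket becomes €350 + €1,920 = €2,270, still under the €3,200 maximum, so no cap applies.

€1,920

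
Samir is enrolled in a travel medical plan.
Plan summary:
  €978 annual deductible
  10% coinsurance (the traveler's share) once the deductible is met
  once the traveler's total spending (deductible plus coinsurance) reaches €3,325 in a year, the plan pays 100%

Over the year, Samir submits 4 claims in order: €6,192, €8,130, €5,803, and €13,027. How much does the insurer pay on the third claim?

Bill 1, €6,192: €978 to deductible, leaving €5,214; coinsurance €5,214 × 10% = €521.40. Traveler owes €1,499.40 (running OOP €1,499.40). Plan pays €6,192 − €1,499.40 = €4,692.60.
Bill 2, €8,130: deductible already satisfied, so traveler's share is 10% × €8,130 = €813. Traveler pays €813; OOP now €2,312.40. Insurer: €8,130 − €813 = €7,317.
Bill 3, €5,803: 10% coinsurance on €5,803 = €580.30. Traveler owes €580.30 (running OOP €2,892.70). Plan pays €5,803 − €580.30 = €5,222.70.

€5,222.70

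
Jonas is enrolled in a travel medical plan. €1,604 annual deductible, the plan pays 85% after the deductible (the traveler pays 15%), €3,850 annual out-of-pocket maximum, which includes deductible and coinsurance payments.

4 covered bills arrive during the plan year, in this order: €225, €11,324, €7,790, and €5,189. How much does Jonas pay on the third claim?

€754.25

Claim 1 — €225: fully absorbed by the deductible. Cost to traveler: €225. OOP to date €225.
Claim 2 — €11,324: deductible takes €1,379, €9,945 remains; traveler's 15% is €1,491.75. Traveler pays €2,870.75; OOP now €3,095.75.
Claim 3 — €7,790: deductible already satisfied, so traveler's share is 15% × €7,790 = €1,168.50. Adding that to €3,095.75 gives €4,264.25, past the €3,850 cap; traveler pays only €3,850 − €3,095.75 = €754.25.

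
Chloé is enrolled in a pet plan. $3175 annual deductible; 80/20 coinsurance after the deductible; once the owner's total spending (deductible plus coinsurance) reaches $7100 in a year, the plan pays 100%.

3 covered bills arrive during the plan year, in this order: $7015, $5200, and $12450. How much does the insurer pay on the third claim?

$10333

#1 ($7015): $3175 finishes the deductible; $3840 goes to coinsurance; coinsurance $3840 × 20% = $768. Owner pays $3943; OOP now $3943. Plan pays $7015 − $3943 = $3072.
#2 ($5200): 20% coinsurance on $5200 = $1040. Owner owes $1040 (running OOP $4983). Plan pays $5200 − $1040 = $4160.
#3 ($12450): deductible already satisfied, so owner's share is 20% × $12450 = $2490. That would push OOP to $7473, over the $7100 cap, so owner pays $7100 − $4983 = $2117. Insurer: $12450 − $2117 = $10333.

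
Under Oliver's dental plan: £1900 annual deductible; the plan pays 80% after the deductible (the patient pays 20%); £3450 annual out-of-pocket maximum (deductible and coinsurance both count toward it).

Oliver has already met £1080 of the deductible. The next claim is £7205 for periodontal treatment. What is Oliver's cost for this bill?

£2097

£1080 of the £1900 deductible is already met, leaving £820.
After the £820 deductible portion, £7205 − £820 = £6385 is subject to coinsurance.
20% of £6385 = £1277 falls to the patient.
That puts the patient's cost at £820 + £1277 = £2097 before any cap.
Year-to-date out-of-pocket becomes £1080 + £2097 = £3177, still under the £3450 maximum, so no cap applies.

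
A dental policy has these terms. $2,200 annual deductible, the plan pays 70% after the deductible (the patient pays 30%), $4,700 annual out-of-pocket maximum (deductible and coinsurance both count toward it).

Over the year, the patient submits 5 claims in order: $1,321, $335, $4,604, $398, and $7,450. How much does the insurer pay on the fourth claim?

$278.60

Claim 1 ($1,321): entire amount goes to the deductible. Patient pays $1,321; OOP now $1,321. Insurer: $1,321 − $1,321 = $0.
Claim 2 ($335): all of it applies to the deductible. Patient pays $335; OOP now $1,656. Plan pays $335 − $335 = $0.
Claim 3 ($4,604): deductible takes $544, $4,060 remains; patient's 30% is $1,218. Patient owes $1,762 (running OOP $3,418). Insurer: $4,604 − $1,762 = $2,842.
Claim 4 ($398): deductible met; 30% of $398 = $119.40. Patient owes $119.40 (running OOP $3,537.40). Insurer: $398 − $119.40 = $278.60.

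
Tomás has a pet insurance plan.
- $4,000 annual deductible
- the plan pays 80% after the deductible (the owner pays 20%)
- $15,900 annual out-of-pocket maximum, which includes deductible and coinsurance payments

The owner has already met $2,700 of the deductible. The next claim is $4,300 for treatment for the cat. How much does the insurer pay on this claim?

$2,400

$2,700 of the $4,000 deductible is already met, leaving $1,300.
After the $1,300 deductible portion, $4,300 − $1,300 = $3,000 is subject to coinsurance.
20% of $3,000 = $600 falls to the owner.
So the owner owes $1,300 + $600 = $1,900 before any cap.
Cumulative spending $2,700 + $1,900 = $4,600 stays under the $15,900 maximum.
The insurer covers the remainder: $4,300 − $1,900 = $2,400.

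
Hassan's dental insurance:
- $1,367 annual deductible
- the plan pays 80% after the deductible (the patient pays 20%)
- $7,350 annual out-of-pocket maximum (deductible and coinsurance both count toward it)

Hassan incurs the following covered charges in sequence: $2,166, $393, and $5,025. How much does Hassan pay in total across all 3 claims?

#1 ($2,166): $1,367 to deductible, leaving $799; 20% of $799 = $159.80. Patient pays $1,526.80; OOP now $1,526.80.
#2 ($393): deductible met; 20% of $393 = $78.60. Patient owes $78.60 (running OOP $1,605.40).
#3 ($5,025): deductible met; 20% of $5,025 = $1,005. Cost to patient: $1,005. OOP to date $2,610.40.
Total paid by the patient: $1,526.80 + $78.60 + $1,005 = $2,610.40.

$2,610.40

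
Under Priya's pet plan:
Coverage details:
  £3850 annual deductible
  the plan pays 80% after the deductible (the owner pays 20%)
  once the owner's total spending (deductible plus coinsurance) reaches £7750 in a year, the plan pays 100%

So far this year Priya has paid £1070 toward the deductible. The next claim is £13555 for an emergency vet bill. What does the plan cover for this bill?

£8620

Remaining deductible: £3850 − £1070 = £2780.
That leaves £13555 − £2780 = £10775 for coinsurance.
20% of £10775 = £2155 falls to the owner.
That puts the owner's cost at £2780 + £2155 = £4935 before any cap.
Year-to-date out-of-pocket becomes £1070 + £4935 = £6005, still under the £7750 maximum, so no cap applies.
The plan picks up £13555 − £4935 = £8620.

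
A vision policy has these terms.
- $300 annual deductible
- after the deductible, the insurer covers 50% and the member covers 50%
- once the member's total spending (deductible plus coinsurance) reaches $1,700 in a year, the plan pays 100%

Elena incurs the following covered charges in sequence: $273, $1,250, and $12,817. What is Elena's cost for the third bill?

Claim 1 ($273): entire amount goes to the deductible. Cost to member: $273. OOP to date $273.
Claim 2 ($1,250): $27 finishes the deductible; $1,223 goes to coinsurance; member's 50% is $611.50. Member pays $638.50; OOP now $911.50.
Claim 3 ($12,817): deductible met; 50% of $12,817 = $6,408.50. That would push OOP to $7,320, over the $1,700 cap, so member pays $1,700 − $911.50 = $788.50.

$788.50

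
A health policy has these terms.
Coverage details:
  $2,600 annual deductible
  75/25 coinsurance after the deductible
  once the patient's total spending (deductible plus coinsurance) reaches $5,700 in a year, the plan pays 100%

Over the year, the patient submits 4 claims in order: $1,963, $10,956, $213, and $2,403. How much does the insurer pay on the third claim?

Claim 1 ($1,963): all of it applies to the deductible. Patient owes $1,963 (running OOP $1,963). Plan pays $1,963 − $1,963 = $0.
Claim 2 ($10,956): $637 finishes the deductible; $10,319 goes to coinsurance; patient's 25% is $2,579.75. Cost to patient: $3,216.75. OOP to date $5,179.75. Plan pays $10,956 − $3,216.75 = $7,739.25.
Claim 3 ($213): 25% coinsurance on $213 = $53.25. Patient owes $53.25 (running OOP $5,233). Insurer: $213 − $53.25 = $159.75.

$159.75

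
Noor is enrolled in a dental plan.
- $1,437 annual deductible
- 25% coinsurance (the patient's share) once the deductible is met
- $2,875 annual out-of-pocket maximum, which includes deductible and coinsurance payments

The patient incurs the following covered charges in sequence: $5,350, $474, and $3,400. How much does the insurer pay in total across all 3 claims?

$6,349

Claim 1 — $5,350: deductible takes $1,437, $3,913 remains; 25% of $3,913 = $978.25. Patient pays $2,415.25; OOP now $2,415.25. Insurer: $5,350 − $2,415.25 = $2,934.75.
Claim 2 — $474: deductible met; 25% of $474 = $118.50. Patient owes $118.50 (running OOP $2,533.75). Plan pays $474 − $118.50 = $355.50.
Claim 3 — $3,400: deductible already satisfied, so patient's share is 25% × $3,400 = $850. Adding that to $2,533.75 gives $3,383.75, past the $2,875 cap; patient pays only $2,875 − $2,533.75 = $341.25. Plan pays $3,400 − $341.25 = $3,058.75.
Insurer total = bills − patient's total = $9,224 − $2,875 = $6,349.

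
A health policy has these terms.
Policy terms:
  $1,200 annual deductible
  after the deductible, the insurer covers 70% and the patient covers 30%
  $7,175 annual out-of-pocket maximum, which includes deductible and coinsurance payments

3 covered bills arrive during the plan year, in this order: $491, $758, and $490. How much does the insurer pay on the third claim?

Claim 1 ($491): entire amount goes to the deductible. Cost to patient: $491. OOP to date $491. Plan pays $491 − $491 = $0.
Claim 2 ($758): deductible takes $709, $49 remains; coinsurance $49 × 30% = $14.70. Cost to patient: $723.70. OOP to date $1,214.70. Plan pays $758 − $723.70 = $34.30.
Claim 3 ($490): 30% coinsurance on $490 = $147. Patient pays $147; OOP now $1,361.70. Insurer: $490 − $147 = $343.

$343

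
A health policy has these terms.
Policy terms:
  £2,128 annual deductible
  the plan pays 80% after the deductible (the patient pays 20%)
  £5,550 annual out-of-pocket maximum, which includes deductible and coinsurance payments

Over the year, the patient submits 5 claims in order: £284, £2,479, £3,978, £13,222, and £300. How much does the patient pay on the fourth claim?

£2,499.40

Claim 1 — £284: entire amount goes to the deductible. Patient pays £284; OOP now £284.
Claim 2 — £2,479: £1,844 finishes the deductible; £635 goes to coinsurance; 20% of £635 = £127. Patient owes £1,971 (running OOP £2,255).
Claim 3 — £3,978: deductible already satisfied, so patient's share is 20% × £3,978 = £795.60. Cost to patient: £795.60. OOP to date £3,050.60.
Claim 4 — £13,222: deductible met; 20% of £13,222 = £2,644.40. OOP would hit £5,695 > £5,550, so the cap limits the patient to £5,550 − £3,050.60 = £2,499.40.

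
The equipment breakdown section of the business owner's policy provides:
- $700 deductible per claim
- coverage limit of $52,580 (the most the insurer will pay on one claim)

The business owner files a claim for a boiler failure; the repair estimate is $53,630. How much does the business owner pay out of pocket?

After the deductible, $53,630 − $700 = $52,930 remains.
The $52,580 per-incident cap binds; insurer pays $52,580.
The business owner bears the rest of the original loss: $53,630 − $52,580 = $1,050.

$1,050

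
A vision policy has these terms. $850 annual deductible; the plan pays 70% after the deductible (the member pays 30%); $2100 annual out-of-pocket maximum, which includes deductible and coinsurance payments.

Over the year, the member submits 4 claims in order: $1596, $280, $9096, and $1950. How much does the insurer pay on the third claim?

Claim 1 — $1596: $850 to deductible, leaving $746; 30% of $746 = $223.80. Member pays $1073.80; OOP now $1073.80. Plan pays $1596 − $1073.80 = $522.20.
Claim 2 — $280: deductible met; 30% of $280 = $84. Member pays $84; OOP now $1157.80. Plan pays $280 − $84 = $196.
Claim 3 — $9096: 30% coinsurance on $9096 = $2728.80. That would push OOP to $3886.60, over the $2100 cap, so member pays $2100 − $1157.80 = $942.20. Insurer: $9096 − $942.20 = $8153.80.

$8153.80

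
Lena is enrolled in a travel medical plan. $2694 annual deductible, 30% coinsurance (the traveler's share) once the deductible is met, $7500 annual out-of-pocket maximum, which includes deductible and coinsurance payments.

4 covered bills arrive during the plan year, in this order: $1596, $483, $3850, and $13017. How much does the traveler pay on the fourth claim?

$3835.50

Claim 1 — $1596: fully absorbed by the deductible. Traveler pays $1596; OOP now $1596.
Claim 2 — $483: fully absorbed by the deductible. Cost to traveler: $483. OOP to date $2079.
Claim 3 — $3850: deductible takes $615, $3235 remains; 30% of $3235 = $970.50. Traveler pays $1585.50; OOP now $3664.50.
Claim 4 — $13017: deductible already satisfied, so traveler's share is 30% × $13017 = $3905.10. OOP would hit $7569.60 > $7500, so the cap limits the traveler to $7500 − $3664.50 = $3835.50.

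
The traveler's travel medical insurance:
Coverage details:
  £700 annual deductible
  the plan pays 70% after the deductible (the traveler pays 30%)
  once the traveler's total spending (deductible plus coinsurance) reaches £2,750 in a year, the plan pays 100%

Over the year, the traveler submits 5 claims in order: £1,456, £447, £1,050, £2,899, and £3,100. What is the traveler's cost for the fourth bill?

£869.70

Claim 1 (£1,456): deductible takes £700, £756 remains; traveler's 30% is £226.80. Traveler pays £926.80; OOP now £926.80.
Claim 2 (£447): 30% coinsurance on £447 = £134.10. Cost to traveler: £134.10. OOP to date £1,060.90.
Claim 3 (£1,050): deductible met; 30% of £1,050 = £315. Traveler pays £315; OOP now £1,375.90.
Claim 4 (£2,899): 30% coinsurance on £2,899 = £869.70. Cost to traveler: £869.70. OOP to date £2,245.60.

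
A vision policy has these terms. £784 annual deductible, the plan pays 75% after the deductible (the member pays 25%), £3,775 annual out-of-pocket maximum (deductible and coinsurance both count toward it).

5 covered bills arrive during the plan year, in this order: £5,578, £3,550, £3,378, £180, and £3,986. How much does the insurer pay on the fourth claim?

£135

#1 (£5,578): £784 to deductible, leaving £4,794; 25% of £4,794 = £1,198.50. Cost to member: £1,982.50. OOP to date £1,982.50. Insurer: £5,578 − £1,982.50 = £3,595.50.
#2 (£3,550): 25% coinsurance on £3,550 = £887.50. Cost to member: £887.50. OOP to date £2,870. Plan pays £3,550 − £887.50 = £2,662.50.
#3 (£3,378): 25% coinsurance on £3,378 = £844.50. Member pays £844.50; OOP now £3,714.50. Plan pays £3,378 − £844.50 = £2,533.50.
#4 (£180): deductible met; 25% of £180 = £45. Cost to member: £45. OOP to date £3,759.50. Plan pays £180 − £45 = £135.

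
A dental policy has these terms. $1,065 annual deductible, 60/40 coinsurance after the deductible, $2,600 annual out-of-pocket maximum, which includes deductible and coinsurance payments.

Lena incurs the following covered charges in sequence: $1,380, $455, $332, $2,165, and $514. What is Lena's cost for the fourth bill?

#1 ($1,380): deductible takes $1,065, $315 remains; coinsurance $315 × 40% = $126. Patient pays $1,191; OOP now $1,191.
#2 ($455): 40% coinsurance on $455 = $182. Cost to patient: $182. OOP to date $1,373.
#3 ($332): deductible met; 40% of $332 = $132.80. Patient pays $132.80; OOP now $1,505.80.
#4 ($2,165): 40% coinsurance on $2,165 = $866. Patient owes $866 (running OOP $2,371.80).

$866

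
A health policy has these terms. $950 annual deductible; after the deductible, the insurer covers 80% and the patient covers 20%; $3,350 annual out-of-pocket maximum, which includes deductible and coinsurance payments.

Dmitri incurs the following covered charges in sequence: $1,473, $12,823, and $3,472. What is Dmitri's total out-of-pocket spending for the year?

Bill 1, $1,473: deductible takes $950, $523 remains; 20% of $523 = $104.60. Cost to patient: $1,054.60. OOP to date $1,054.60.
Bill 2, $12,823: deductible already satisfied, so patient's share is 20% × $12,823 = $2,564.60. That would push OOP to $3,619.20, over the $3,350 cap, so patient pays $3,350 − $1,054.60 = $2,295.40.
Bill 3, $3,472: deductible met; 20% of $3,472 = $694.40. OOP would hit $4,044.40 > $3,350, so the cap limits the patient to $3,350 − $3,350 = $0.
Summing the patient's payments: $1,054.60 + $2,295.40 + $0 = $3,350.

$3,350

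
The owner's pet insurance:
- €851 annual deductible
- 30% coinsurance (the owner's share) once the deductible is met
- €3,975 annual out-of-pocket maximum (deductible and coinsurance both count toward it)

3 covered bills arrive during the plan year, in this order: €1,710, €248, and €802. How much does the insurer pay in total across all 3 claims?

Bill 1, €1,710: €851 finishes the deductible; €859 goes to coinsurance; 30% of €859 = €257.70. Cost to owner: €1,108.70. OOP to date €1,108.70. Plan pays €1,710 − €1,108.70 = €601.30.
Bill 2, €248: deductible met; 30% of €248 = €74.40. Owner pays €74.40; OOP now €1,183.10. Plan pays €248 − €74.40 = €173.60.
Bill 3, €802: 30% coinsurance on €802 = €240.60. Owner pays €240.60; OOP now €1,423.70. Plan pays €802 − €240.60 = €561.40.
Insurer total = bills − owner's total = €2,760 − €1,423.70 = €1,336.30.

€1,336.30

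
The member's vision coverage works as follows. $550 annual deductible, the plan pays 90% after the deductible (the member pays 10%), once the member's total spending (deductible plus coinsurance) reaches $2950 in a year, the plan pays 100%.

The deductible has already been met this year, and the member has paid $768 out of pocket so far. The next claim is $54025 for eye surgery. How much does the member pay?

With the deductible met, the entire $54025 is subject to coinsurance.
Member's 10% share of $54025 is $5402.50.
That would bring total out-of-pocket to $6170.50, past the $2950 cap. The member is capped at $2950 − $768 = $2182 on this claim.

$2182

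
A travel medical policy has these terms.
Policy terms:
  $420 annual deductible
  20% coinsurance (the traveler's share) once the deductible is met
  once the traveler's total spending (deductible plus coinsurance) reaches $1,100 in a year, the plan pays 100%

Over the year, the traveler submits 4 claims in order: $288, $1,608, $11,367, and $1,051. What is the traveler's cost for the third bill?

$384.80

Bill 1, $288: entire amount goes to the deductible. Traveler pays $288; OOP now $288.
Bill 2, $1,608: deductible takes $132, $1,476 remains; coinsurance $1,476 × 20% = $295.20. Cost to traveler: $427.20. OOP to date $715.20.
Bill 3, $11,367: 20% coinsurance on $11,367 = $2,273.40. Adding that to $715.20 gives $2,988.60, past the $1,100 cap; traveler pays only $1,100 − $715.20 = $384.80.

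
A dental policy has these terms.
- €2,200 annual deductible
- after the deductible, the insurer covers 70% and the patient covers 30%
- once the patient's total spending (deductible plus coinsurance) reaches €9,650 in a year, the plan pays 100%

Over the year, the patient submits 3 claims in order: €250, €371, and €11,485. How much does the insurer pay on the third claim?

Claim 1 (€250): fully absorbed by the deductible. Cost to patient: €250. OOP to date €250. Plan pays €250 − €250 = €0.
Claim 2 (€371): all of it applies to the deductible. Cost to patient: €371. OOP to date €621. Insurer: €371 − €371 = €0.
Claim 3 (€11,485): €1,579 finishes the deductible; €9,906 goes to coinsurance; coinsurance €9,906 × 30% = €2,971.80. Patient owes €4,550.80 (running OOP €5,171.80). Plan pays €11,485 − €4,550.80 = €6,934.20.

€6,934.20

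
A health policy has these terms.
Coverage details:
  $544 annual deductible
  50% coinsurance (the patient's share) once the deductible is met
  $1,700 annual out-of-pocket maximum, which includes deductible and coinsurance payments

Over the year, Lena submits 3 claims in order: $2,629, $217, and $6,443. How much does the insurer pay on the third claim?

$6,438

#1 ($2,629): deductible takes $544, $2,085 remains; coinsurance $2,085 × 50% = $1,042.50. Patient pays $1,586.50; OOP now $1,586.50. Plan pays $2,629 − $1,586.50 = $1,042.50.
#2 ($217): deductible met; 50% of $217 = $108.50. Patient owes $108.50 (running OOP $1,695). Insurer: $217 − $108.50 = $108.50.
#3 ($6,443): 50% coinsurance on $6,443 = $3,221.50. OOP would hit $4,916.50 > $1,700, so the cap limits the patient to $1,700 − $1,695 = $5. Plan pays $6,443 − $5 = $6,438.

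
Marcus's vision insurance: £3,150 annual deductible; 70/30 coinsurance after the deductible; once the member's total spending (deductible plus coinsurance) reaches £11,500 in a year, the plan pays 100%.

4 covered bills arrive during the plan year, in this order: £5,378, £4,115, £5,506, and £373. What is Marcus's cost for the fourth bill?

Claim 1 (£5,378): £3,150 finishes the deductible; £2,228 goes to coinsurance; 30% of £2,228 = £668.40. Member pays £3,818.40; OOP now £3,818.40.
Claim 2 (£4,115): deductible met; 30% of £4,115 = £1,234.50. Cost to member: £1,234.50. OOP to date £5,052.90.
Claim 3 (£5,506): deductible already satisfied, so member's share is 30% × £5,506 = £1,651.80. Cost to member: £1,651.80. OOP to date £6,704.70.
Claim 4 (£373): deductible met; 30% of £373 = £111.90. Member pays £111.90; OOP now £6,816.60.

£111.90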